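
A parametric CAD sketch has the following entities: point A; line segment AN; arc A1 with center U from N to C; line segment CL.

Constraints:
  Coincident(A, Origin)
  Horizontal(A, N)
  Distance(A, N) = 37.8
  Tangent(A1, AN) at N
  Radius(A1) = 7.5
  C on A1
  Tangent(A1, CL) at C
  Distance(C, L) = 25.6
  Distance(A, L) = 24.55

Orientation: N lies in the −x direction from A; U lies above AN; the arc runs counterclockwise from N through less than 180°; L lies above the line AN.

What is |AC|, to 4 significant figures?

32.63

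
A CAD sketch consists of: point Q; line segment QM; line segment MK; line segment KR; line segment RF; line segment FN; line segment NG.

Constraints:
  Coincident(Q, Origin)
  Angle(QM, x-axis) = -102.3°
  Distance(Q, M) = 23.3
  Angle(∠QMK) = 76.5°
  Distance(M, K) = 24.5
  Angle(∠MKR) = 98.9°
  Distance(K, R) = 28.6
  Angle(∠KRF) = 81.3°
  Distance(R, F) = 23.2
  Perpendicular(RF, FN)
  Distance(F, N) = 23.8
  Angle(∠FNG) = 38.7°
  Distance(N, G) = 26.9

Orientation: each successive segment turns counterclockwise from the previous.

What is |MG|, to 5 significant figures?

34.009

RF is perpendicular to FN, so FN runs at -89.000°; with |FN| = 23.8, N = (0.58192, -18.111). ∠FNG = 38.7° gives NG at 52.300° from the x-axis; with |NG| = 26.9, G = (17.032, 3.1727). Then |MG| = |G − M| = 34.009.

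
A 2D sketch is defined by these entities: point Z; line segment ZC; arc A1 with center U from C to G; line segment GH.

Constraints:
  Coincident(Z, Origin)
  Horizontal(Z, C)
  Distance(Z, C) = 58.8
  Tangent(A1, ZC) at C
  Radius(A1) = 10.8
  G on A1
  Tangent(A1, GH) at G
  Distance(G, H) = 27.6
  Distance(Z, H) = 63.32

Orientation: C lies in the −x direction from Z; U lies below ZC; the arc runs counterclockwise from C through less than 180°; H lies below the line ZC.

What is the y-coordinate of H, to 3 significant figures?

-39.1

Checks: Z.y = 0.00, C.y = 0.00 ✓; |UG| = 10.80 ✓; ∠(UG, GH) = 90.00° ✓; |GH| = 27.60 ✓; |ZH| = 63.32 ✓.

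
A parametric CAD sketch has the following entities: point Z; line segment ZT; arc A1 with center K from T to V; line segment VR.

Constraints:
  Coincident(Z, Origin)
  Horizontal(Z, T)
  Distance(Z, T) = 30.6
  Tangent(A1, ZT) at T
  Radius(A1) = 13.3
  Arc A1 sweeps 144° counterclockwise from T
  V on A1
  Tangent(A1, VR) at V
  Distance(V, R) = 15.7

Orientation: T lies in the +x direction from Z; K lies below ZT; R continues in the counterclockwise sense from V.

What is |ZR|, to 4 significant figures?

48.65

Z is at the origin; ZT is horizontal with |ZT| = 30.6 and T on the +x side, so T = (30.60, 0.000). The tangent condition forces KT to be normal to ZT, so K = T + (0, -13.3) = (30.60, -13.30). On A1, T sits at bearing 90° from K; a 144° counterclockwise sweep puts V at bearing 234°, so V = K + 13.3·(cos 234°, sin 234°) = (22.78, -24.06). A1 meets VR tangentially, so KV is at right angles to VR, so VR runs along (−sin 234°, cos 234°); with |VR| = 15.7, R = (35.48, -33.29). Then |ZR| = |R − Z| = 48.65.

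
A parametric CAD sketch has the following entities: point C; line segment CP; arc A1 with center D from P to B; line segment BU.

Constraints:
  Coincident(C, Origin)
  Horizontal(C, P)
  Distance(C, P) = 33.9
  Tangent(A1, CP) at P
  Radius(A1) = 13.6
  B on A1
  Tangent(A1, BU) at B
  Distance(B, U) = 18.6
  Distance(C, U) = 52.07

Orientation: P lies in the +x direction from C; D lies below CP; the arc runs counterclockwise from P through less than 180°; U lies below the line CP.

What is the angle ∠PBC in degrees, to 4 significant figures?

69.05°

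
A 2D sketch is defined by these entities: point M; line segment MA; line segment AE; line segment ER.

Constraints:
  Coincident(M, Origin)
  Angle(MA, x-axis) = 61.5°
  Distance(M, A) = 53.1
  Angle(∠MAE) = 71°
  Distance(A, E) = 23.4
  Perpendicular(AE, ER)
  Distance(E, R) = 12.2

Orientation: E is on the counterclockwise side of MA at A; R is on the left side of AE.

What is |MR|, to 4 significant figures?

38.50

M is at the origin; MA runs at 61.5° with length 53.1, so A = 53.1·(cos 61.5°, sin 61.5°) = (25.34, 46.67). ∠MAE = 71.0°, so AE runs at 61.5° + (180° − 71.0°) = 170.5° from the x-axis; with |AE| = 23.4, E = A + 23.4·(cos 170.5°, sin 170.5°) = (2.258, 50.53). AE ⟂ ER; with |ER| = 12.2 on the left of AE, R = E + 12.2·(-0.1650, -0.9863) = (0.2445, 38.49). Then |MR| = |R − M| = 38.50.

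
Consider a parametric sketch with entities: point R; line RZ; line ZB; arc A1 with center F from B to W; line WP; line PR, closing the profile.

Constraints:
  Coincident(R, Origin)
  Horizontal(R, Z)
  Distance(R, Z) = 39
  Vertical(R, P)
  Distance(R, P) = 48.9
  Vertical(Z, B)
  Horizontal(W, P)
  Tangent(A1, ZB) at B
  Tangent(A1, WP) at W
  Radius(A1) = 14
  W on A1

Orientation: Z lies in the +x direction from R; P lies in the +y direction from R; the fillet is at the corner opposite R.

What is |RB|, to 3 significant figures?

52.3

The virtual corner opposite R is at (39.0, 48.9). Tangency of A1 to ZB means the radius FB is perpendicular to ZB and A1 meets WP tangentially, so FW is at right angles to WP, with radius 14.0, so the center F sits 14.0 in from both sides at F = (25.0, 34.9). That places the tangent points at B = (39.0, 34.9) on ZB and W = (25.0, 48.9) on WP. Then |RB| = |B − R| = 52.3.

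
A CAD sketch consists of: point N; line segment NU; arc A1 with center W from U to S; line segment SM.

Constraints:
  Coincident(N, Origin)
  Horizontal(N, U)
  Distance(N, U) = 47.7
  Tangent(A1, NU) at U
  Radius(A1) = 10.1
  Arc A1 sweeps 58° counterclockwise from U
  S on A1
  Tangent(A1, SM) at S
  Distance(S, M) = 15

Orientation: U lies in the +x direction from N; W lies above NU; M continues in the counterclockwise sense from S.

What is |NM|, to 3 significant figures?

66.5

N is at the origin; N and U share the same y with |NU| = 47.7 and U on the +x side, so U = (47.7, 0.00). A1 meets NU tangentially, so WU is at right angles to NU, so W = U + (0, 10.1) = (47.7, 10.1). On A1, U sits at bearing -90° from W; a 58° counterclockwise sweep puts S at bearing -32°, so S = W + 10.1·(cos -32°, sin -32°) = (56.3, 4.75). The tangent condition forces WS to be normal to SM, so SM runs along (−sin -32°, cos -32°); with |SM| = 15.0, M = (64.2, 17.5). Then |NM| = |M − N| = 66.5.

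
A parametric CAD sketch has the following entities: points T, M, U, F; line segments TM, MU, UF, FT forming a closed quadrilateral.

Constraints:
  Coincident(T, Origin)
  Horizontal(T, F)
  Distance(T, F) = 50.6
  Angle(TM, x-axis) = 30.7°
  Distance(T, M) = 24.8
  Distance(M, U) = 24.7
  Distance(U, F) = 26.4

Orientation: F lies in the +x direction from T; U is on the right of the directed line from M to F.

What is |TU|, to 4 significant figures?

29.13

Checks: |MU| = 24.70 ✓; |UF| = 26.40 ✓.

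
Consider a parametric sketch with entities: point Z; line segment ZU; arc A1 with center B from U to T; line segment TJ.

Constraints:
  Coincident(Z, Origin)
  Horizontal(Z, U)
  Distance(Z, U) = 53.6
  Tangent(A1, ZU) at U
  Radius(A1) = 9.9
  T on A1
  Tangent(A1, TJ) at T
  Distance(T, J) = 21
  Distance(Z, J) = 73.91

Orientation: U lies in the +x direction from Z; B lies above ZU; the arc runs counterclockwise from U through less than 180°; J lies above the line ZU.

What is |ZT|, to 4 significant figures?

63.60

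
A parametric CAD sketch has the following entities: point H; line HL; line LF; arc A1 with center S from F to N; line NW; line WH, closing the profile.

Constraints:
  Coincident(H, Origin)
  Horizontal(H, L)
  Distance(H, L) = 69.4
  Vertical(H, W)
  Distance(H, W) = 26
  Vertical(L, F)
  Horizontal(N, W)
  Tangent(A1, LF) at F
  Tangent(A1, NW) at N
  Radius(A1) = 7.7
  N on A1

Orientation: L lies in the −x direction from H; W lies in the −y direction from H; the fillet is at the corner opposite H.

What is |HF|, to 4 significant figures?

71.77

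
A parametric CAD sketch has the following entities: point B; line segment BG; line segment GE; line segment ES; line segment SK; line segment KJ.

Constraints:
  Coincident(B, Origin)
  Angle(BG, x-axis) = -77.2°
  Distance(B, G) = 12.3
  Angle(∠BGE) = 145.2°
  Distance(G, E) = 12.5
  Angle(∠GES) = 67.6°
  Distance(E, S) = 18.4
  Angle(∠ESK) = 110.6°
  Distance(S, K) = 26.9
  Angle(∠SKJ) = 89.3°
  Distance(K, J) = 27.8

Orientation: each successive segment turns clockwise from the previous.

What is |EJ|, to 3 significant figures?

34.7

B is at the origin; BG runs at -77.2° with length 12.3, so G = (2.73, -12.0). ∠BGE = 145.2° gives GE at -112° from the x-axis; with |GE| = 12.5, E = (-1.96, -23.6). ∠GES = 67.6° gives ES at 136° from the x-axis; with |ES| = 18.4, S = (-15.1, -10.7). ∠ESK = 110.6° gives SK at 66.2° from the x-axis; with |SK| = 26.9, K = (-4.25, 13.9). ∠SKJ = 89.3° gives KJ at -24.5° from the x-axis; with |KJ| = 27.8, J = (21.0, 2.37). Then |EJ| = |J − E| = 34.7.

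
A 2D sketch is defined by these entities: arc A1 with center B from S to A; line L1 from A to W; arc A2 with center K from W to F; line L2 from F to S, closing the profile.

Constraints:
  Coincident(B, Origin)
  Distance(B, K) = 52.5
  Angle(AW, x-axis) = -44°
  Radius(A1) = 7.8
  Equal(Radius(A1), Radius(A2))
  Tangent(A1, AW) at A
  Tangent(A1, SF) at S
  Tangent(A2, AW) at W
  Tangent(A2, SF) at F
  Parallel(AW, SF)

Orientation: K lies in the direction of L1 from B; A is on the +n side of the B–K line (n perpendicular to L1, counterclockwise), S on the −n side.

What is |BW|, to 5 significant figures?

53.076

The slot axis is L1's direction at -44.0°, so u = (cos -44.0°, sin -44.0°) = (0.71934, -0.69466) and n = (−sin -44.0°, cos -44.0°) = (0.69466, 0.71934). B is at the origin and K lies 52.5 along u from B, so K = 52.5·u = (37.765, -36.470). Tangency of A1 to both parallel lines with radius 7.8 puts A and S at B ± 7.8·n: A = (5.4183, 5.6109), S = (-5.4183, -5.6109). Equal radii place W and F the same way about K: W = K + 7.8·n = (43.184, -30.859), F = K − 7.8·n = (32.347, -42.080). Then |BW| = |W − B| = 53.076.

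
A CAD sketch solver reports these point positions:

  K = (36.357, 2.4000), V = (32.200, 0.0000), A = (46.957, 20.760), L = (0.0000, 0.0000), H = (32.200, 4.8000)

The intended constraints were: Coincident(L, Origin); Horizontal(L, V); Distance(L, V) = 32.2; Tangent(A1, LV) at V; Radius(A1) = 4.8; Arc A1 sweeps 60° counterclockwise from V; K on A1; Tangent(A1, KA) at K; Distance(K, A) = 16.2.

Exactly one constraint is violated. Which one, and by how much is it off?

Distance(K, A) = 16.2 — off by 5.00.

L = (0.00, 0.00) ✓; L.y = 0.00, V.y = 0.00 ✓; |LV| = 32.20 ✓; ∠(HV, VL) = 90.00° ✓; |HV| = 4.800 ✓; bearing(H→K) − bearing(H→V) = 60.00° ✓; |HK| = 4.800 ✓; ∠(HK, KA) = 90.00° ✓; |KA| = 21.20 ✗.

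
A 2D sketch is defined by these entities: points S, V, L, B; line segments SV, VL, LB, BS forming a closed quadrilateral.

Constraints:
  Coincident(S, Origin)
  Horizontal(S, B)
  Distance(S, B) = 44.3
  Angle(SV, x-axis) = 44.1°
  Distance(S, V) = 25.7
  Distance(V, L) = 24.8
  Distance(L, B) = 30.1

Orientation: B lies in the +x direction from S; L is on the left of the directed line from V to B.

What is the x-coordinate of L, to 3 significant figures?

40.2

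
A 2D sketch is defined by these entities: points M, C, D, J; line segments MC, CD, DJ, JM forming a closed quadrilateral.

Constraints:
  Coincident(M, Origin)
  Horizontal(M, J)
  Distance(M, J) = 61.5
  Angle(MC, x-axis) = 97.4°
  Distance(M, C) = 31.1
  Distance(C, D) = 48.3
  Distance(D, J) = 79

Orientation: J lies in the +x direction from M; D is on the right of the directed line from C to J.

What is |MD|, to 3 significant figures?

22.5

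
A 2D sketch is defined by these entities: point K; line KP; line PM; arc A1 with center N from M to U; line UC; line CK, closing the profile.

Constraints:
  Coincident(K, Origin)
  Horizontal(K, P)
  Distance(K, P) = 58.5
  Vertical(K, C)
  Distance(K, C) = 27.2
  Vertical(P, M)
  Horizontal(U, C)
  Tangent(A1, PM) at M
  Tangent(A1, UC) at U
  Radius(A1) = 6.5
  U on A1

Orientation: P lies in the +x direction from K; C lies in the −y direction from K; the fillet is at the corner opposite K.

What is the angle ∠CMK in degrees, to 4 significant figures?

25.83°

K is at the origin; K and P share the same y with |KP| = 58.5 and P on the +x side, so P = (58.50, 0.000). KC is vertical with |KC| = 27.2 and C on the −y side, so C = (0.000, -27.20). The virtual corner opposite K is at (58.50, -27.20). A1 meets PM tangentially, so NM is at right angles to PM and A1 meets UC tangentially, so NU is at right angles to UC, with radius 6.5, so the center N sits 6.5 in from both sides at N = (52.00, -20.70). That places the tangent points at M = (58.50, -20.70) on PM and U = (52.00, -27.20) on UC. Then cos ∠CMK = MC·MK / (|MC||MK|), giving 25.83°.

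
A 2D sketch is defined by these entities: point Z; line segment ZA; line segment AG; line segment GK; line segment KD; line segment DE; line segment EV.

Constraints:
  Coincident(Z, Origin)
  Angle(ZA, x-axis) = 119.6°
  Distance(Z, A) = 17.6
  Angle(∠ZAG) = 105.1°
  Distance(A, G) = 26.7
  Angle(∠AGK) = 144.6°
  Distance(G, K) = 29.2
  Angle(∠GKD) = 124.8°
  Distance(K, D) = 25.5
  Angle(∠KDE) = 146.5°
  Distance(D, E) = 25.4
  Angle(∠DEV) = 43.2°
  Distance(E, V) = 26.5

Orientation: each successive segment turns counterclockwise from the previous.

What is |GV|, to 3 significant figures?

37.6

Z is at the origin; ZA runs at 119.6° with length 17.6, so A = (-8.69, 15.3). ∠ZAG = 105.1° gives AG at -166° from the x-axis; with |AG| = 26.7, G = (-34.5, 8.62). ∠AGK = 144.6° gives GK at -130° from the x-axis; with |GK| = 29.2, K = (-53.4, -13.7). ∠GKD = 124.8° gives KD at -74.9° from the x-axis; with |KD| = 25.5, D = (-46.7, -38.3). ∠KDE = 146.5° gives DE at -41.4° from the x-axis; with |DE| = 25.4, E = (-27.7, -55.1). ∠DEV = 43.2° gives EV at 95.4° from the x-axis; with |EV| = 26.5, V = (-30.1, -28.8). Then |GV| = |V − G| = 37.6.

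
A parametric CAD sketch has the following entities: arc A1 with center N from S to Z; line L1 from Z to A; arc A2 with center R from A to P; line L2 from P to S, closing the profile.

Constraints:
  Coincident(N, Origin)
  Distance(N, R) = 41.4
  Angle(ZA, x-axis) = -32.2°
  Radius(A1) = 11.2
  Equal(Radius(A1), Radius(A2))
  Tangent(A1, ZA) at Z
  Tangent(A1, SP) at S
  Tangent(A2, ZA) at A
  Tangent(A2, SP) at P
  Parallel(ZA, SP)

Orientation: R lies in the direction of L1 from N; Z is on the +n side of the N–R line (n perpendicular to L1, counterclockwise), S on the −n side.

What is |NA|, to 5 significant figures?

42.888

The slot axis is L1's direction at -32.2°, so u = (cos -32.2°, sin -32.2°) = (0.84619, -0.53288) and n = (−sin -32.2°, cos -32.2°) = (0.53288, 0.84619). N is at the origin and R lies 41.4 along u from N, so R = 41.4·u = (35.032, -22.061). Tangency of A1 to both parallel lines with radius 11.2 puts Z and S at N ± 11.2·n: Z = (5.9682, 9.4774), S = (-5.9682, -9.4774). Equal radii place A and P the same way about R: A = R + 11.2·n = (41.001, -12.584), P = R − 11.2·n = (29.064, -31.538). Then |NA| = |A − N| = 42.888.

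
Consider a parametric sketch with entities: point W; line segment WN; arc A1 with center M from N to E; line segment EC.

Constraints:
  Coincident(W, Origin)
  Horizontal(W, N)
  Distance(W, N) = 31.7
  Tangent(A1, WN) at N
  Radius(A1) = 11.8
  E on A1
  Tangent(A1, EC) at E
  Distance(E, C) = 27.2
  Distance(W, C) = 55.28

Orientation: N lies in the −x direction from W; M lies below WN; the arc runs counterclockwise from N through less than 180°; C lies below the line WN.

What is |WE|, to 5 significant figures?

45.549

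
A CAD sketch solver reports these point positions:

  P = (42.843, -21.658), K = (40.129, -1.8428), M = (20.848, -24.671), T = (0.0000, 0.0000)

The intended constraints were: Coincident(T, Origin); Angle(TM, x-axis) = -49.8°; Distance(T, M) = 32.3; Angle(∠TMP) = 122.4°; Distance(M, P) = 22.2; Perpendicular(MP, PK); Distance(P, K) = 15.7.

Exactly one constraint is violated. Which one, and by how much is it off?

Distance(P, K) = 15.7 — off by 4.30.

T = (0.00, 0.00) ✓; TM at -49.80° ✓; |TM| = 32.30 ✓; ∠TMP = 122.4° ✓; |MP| = 22.20 ✓; ∠(MP, PK) = 90.00° ✓; |PK| = 20.00 ✗.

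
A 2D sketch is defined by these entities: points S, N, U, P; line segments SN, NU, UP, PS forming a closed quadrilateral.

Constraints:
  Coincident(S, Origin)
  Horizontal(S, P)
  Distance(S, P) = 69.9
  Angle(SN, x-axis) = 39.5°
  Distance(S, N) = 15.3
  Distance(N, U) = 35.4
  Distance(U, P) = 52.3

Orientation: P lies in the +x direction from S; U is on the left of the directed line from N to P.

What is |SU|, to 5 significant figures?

50.445

Checks: |NU| = 35.40 ✓; |UP| = 52.30 ✓.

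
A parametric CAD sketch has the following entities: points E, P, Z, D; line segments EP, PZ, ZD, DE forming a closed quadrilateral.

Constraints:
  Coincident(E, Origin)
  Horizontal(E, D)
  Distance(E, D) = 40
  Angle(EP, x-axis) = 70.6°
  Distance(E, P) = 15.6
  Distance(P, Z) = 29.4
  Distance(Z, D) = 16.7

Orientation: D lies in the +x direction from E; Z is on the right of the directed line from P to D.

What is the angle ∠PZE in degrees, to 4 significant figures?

31.98°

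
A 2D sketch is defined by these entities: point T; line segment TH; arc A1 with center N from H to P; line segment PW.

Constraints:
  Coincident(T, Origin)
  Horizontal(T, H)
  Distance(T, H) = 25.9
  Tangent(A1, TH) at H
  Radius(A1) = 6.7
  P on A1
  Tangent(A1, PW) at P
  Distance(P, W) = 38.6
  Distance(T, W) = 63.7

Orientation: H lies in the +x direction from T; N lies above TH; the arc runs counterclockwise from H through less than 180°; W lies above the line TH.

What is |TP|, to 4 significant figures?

31.50

Checks: |NP| = 6.700 ✓; ∠(NP, PW) = 90.00° ✓; |PW| = 38.60 ✓; |TW| = 63.70 ✓.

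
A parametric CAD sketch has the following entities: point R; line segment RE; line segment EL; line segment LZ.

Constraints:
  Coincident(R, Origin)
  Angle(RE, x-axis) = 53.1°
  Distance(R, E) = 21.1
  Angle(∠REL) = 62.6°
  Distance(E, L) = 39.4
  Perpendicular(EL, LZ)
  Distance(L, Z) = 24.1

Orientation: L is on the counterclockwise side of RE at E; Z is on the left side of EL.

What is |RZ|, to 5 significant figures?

30.171

∠REL = 62.6°, so EL runs at 53.1° + (180° − 62.6°) = 170.50° from the x-axis; with |EL| = 39.4, L = E + 39.4·(cos 170.50°, sin 170.50°) = (-26.191, 23.376). EL is perpendicular to LZ; with |LZ| = 24.1 on the left of EL, Z = L + 24.1·(-0.16505, -0.98629) = (-30.168, -0.39326). Then |RZ| = |Z − R| = 30.171.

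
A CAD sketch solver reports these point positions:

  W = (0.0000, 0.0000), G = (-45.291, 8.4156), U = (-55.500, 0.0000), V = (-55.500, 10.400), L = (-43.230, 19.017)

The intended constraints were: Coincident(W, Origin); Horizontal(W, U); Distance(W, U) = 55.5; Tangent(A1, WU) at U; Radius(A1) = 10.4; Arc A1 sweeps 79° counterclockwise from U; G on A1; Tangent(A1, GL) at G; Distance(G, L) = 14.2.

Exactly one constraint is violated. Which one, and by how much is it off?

Distance(G, L) = 14.2 — off by 3.40.

W = (0.00, 0.00) ✓; W.y = 0.00, U.y = 0.00 ✓; |WU| = 55.50 ✓; ∠(VU, UW) = 90.00° ✓; |VU| = 10.40 ✓; bearing(V→G) − bearing(V→U) = 79.00° ✓; |VG| = 10.40 ✓; ∠(VG, GL) = 90.00° ✓; |GL| = 10.80 ✗.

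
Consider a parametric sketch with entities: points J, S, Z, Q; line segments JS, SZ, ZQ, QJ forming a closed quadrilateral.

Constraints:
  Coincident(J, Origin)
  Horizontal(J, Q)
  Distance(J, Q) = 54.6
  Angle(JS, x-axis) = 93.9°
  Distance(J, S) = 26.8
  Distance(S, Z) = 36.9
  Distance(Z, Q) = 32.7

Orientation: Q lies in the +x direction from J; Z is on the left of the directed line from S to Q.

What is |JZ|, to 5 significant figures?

43.797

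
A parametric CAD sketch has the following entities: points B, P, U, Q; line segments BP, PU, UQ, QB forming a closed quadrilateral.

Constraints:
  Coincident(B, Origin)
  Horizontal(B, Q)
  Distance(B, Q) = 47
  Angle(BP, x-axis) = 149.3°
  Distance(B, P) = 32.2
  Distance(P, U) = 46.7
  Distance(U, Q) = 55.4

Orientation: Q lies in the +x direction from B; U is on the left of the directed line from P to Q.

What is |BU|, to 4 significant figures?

43.75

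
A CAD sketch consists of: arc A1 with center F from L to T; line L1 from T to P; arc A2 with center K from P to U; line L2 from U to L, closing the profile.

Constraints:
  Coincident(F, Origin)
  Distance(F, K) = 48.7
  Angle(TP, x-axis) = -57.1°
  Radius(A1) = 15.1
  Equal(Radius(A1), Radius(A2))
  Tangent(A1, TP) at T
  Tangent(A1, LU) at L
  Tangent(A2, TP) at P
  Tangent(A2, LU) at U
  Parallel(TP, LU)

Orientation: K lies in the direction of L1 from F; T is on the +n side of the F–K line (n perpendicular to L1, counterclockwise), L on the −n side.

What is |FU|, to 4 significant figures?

50.99

Tangency of A1 to both parallel lines with radius 15.1 puts T and L at F ± 15.1·n: T = (12.68, 8.202), L = (-12.68, -8.202). Equal radii place P and U the same way about K: P = K + 15.1·n = (39.13, -32.69), U = K − 15.1·n = (13.77, -49.09). Then |FU| = |U − F| = 50.99.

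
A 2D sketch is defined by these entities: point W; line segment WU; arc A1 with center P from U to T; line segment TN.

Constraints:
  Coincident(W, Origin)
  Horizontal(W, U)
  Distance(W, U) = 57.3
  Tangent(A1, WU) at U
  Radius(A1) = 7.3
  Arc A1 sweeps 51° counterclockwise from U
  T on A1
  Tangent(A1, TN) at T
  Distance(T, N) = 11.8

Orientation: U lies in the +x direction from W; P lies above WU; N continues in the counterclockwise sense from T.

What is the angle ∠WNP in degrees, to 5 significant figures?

9.6816°

W is at the origin; WU is horizontal with |WU| = 57.3 and U on the +x side, so U = (57.300, 0.0000). The tangent condition forces PU to be normal to WU, so P = U + (0, 7.3) = (57.300, 7.3000). On A1, U sits at bearing -90° from P; a 51° counterclockwise sweep puts T at bearing -39°, so T = P + 7.3·(cos -39°, sin -39°) = (62.973, 2.7060). A1 meets TN tangentially, so PT is at right angles to TN, so TN runs along (−sin -39°, cos -39°); with |TN| = 11.8, N = (70.399, 11.876). Then cos ∠WNP = NW·NP / (|NW||NP|), giving 9.6816°.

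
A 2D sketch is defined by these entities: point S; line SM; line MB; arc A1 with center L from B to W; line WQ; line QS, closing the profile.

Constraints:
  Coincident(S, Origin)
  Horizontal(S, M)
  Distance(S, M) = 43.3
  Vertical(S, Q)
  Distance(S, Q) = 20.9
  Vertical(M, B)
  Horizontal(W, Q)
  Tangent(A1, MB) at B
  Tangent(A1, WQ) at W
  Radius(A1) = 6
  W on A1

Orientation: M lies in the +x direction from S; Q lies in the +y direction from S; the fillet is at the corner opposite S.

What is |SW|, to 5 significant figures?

42.756

S is at the origin; S and M share the same y with |SM| = 43.3 and M on the +x side, so M = (43.300, 0.0000). S and Q share the same x with |SQ| = 20.9 and Q on the +y side, so Q = (0.0000, 20.900). The virtual corner opposite S is at (43.300, 20.900). A1 meets MB tangentially, so LB is at right angles to MB and tangency of A1 to WQ means the radius LW is perpendicular to WQ, with radius 6.0, so the center L sits 6.0 in from both sides at L = (37.300, 14.900). That places the tangent points at B = (43.300, 14.900) on MB and W = (37.300, 20.900) on WQ. Then |SW| = |W − S| = 42.756.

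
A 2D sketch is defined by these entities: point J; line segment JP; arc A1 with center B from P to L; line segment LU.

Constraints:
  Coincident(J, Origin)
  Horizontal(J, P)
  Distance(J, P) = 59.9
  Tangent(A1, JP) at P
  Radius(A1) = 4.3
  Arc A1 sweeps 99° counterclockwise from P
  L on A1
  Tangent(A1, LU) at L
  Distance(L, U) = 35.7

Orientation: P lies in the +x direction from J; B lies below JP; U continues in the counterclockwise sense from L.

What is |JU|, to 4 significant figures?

73.27

J is at the origin; JP is horizontal with |JP| = 59.9 and P on the +x side, so P = (59.90, 0.000). Since A1 is tangent to JP there, BP ⟂ JP, so B = P + (0, -4.3) = (59.90, -4.300). On A1, P sits at bearing 90° from B; a 99° counterclockwise sweep puts L at bearing 189°, so L = B + 4.3·(cos 189°, sin 189°) = (55.65, -4.973). The tangent condition forces BL to be normal to LU, so LU runs along (−sin 189°, cos 189°); with |LU| = 35.7, U = (61.24, -40.23). Then |JU| = |U − J| = 73.27.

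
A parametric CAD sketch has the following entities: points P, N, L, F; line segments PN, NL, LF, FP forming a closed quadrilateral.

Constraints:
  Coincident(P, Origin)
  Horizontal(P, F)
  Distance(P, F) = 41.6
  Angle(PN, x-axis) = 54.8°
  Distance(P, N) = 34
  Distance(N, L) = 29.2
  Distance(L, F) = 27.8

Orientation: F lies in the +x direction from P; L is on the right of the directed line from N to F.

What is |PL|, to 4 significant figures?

13.84

P is at the origin; PF is horizontal with |PF| = 41.6 and F in +x, so F = (41.6, 0). PN runs at 54.8° with |PN| = 34.0, so N = (19.60, 27.78). L is determined by |NL| = 29.2 and |LF| = 27.8 together: it lies at the intersection of circle(N, 29.2) and circle(F, 27.8). With |NF| = 35.44, the foot of the radical line on NF is 18.85 from N and the perpendicular offset is √(29.2² − 18.85²) = 22.30. Taking the right-of-NF solution: L = (13.81, -0.8381).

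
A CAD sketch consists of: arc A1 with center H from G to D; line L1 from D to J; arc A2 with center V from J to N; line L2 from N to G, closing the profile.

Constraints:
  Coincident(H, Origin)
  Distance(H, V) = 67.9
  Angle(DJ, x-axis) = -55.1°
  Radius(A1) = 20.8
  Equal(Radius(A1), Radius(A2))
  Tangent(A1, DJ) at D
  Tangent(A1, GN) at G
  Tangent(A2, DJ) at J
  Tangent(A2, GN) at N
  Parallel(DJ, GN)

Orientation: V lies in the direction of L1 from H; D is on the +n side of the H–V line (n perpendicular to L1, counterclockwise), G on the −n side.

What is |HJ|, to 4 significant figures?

71.01

The slot axis is L1's direction at -55.1°, so u = (cos -55.1°, sin -55.1°) = (0.5721, -0.8202) and n = (−sin -55.1°, cos -55.1°) = (0.8202, 0.5721). H is at the origin and V lies 67.9 along u from H, so V = 67.9·u = (38.85, -55.69). Tangency of A1 to both parallel lines with radius 20.8 puts D and G at H ± 20.8·n: D = (17.06, 11.90), G = (-17.06, -11.90). Equal radii place J and N the same way about V: J = V + 20.8·n = (55.91, -43.79), N = V − 20.8·n = (21.79, -67.59). Then |HJ| = |J − H| = 71.01.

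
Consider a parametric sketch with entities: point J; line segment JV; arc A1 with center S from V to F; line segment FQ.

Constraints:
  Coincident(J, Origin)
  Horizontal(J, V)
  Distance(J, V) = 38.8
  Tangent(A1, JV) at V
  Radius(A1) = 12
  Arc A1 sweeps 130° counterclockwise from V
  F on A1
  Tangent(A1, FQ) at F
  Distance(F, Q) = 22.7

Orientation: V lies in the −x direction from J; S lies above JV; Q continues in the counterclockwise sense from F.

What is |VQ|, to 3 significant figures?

37.5

J is at the origin; JV is horizontal with |JV| = 38.8 and V on the −x side, so V = (-38.8, 0.00). The tangent condition forces SV to be normal to JV, so S = V + (0, 12) = (-38.8, 12.0). On A1, V sits at bearing -90° from S; a 130° counterclockwise sweep puts F at bearing 40°, so F = S + 12.0·(cos 40°, sin 40°) = (-29.6, 19.7). A1 meets FQ tangentially, so SF is at right angles to FQ, so FQ runs along (−sin 40°, cos 40°); with |FQ| = 22.7, Q = (-44.2, 37.1). Then |VQ| = |Q − V| = 37.5.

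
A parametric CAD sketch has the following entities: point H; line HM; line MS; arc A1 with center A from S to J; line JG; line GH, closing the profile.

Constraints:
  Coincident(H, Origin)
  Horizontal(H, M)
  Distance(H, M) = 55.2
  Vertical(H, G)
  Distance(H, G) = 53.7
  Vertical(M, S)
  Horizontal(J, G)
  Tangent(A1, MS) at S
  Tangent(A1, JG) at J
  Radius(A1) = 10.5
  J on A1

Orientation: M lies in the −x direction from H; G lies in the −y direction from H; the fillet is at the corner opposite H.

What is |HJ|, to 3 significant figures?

69.9

The virtual corner opposite H is at (-55.2, -53.7). A1 meets MS tangentially, so AS is at right angles to MS and tangency of A1 to JG means the radius AJ is perpendicular to JG, with radius 10.5, so the center A sits 10.5 in from both sides at A = (-44.7, -43.2). That places the tangent points at S = (-55.2, -43.2) on MS and J = (-44.7, -53.7) on JG. Then |HJ| = |J − H| = 69.9.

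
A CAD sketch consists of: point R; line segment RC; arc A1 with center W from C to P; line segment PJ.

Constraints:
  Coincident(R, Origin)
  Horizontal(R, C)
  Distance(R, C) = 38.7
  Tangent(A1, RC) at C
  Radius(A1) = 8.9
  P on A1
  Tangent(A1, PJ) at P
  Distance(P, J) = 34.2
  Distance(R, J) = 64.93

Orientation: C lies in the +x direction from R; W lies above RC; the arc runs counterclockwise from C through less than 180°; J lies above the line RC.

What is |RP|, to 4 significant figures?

48.36

Checks: |WP| = 8.900 ✓; ∠(WP, PJ) = 90.00° ✓; |PJ| = 34.20 ✓; |RJ| = 64.93 ✓.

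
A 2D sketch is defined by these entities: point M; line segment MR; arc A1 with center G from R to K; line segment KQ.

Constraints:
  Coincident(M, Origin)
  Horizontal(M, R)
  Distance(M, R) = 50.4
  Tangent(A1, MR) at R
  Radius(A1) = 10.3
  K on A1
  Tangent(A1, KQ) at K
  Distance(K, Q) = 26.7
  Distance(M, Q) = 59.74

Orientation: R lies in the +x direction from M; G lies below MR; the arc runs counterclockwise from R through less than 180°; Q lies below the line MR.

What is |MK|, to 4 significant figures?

42.16

Checks: |GK| = 10.30 ✓; ∠(GK, KQ) = 90.00° ✓; |KQ| = 26.70 ✓; |MQ| = 59.74 ✓.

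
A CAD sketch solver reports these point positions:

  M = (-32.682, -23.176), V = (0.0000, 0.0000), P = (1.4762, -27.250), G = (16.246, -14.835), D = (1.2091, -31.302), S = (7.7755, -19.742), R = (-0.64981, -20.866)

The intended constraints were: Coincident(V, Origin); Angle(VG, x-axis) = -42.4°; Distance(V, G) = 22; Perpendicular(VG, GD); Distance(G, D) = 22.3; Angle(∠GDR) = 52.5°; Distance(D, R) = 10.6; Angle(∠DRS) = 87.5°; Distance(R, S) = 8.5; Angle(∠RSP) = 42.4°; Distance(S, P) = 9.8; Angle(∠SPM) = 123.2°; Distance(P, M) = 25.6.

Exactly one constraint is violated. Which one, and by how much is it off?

Distance(P, M) = 25.6 — off by 8.80.

V = (0.00, 0.00) ✓; VG at -42.40° ✓; |VG| = 22.00 ✓; ∠(VG, GD) = 90.00° ✓; |GD| = 22.30 ✓; ∠GDR = 52.50° ✓; |DR| = 10.60 ✓; ∠DRS = 87.50° ✓; |RS| = 8.500 ✓; ∠RSP = 42.40° ✓; |SP| = 9.801 ✓; ∠SPM = 123.2° ✓; |PM| = 34.40 ✗.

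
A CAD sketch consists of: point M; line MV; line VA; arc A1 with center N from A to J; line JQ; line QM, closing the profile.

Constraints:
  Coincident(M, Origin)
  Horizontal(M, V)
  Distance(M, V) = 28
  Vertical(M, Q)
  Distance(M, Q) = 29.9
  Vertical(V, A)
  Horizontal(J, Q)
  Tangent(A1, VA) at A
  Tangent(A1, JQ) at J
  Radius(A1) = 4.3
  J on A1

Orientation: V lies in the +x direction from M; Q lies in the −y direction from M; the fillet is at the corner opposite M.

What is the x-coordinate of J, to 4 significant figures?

23.70

M is at the origin; M and V share the same y with |MV| = 28.0 and V on the +x side, so V = (28.00, 0.000). MQ is vertical with |MQ| = 29.9 and Q on the −y side, so Q = (0.000, -29.90). The virtual corner opposite M is at (28.00, -29.90). Tangency of A1 to VA means the radius NA is perpendicular to VA and A1 meets JQ tangentially, so NJ is at right angles to JQ, with radius 4.3, so the center N sits 4.3 in from both sides at N = (23.70, -25.60). That places the tangent points at A = (28.00, -25.60) on VA and J = (23.70, -29.90) on JQ. So J.x = 23.70.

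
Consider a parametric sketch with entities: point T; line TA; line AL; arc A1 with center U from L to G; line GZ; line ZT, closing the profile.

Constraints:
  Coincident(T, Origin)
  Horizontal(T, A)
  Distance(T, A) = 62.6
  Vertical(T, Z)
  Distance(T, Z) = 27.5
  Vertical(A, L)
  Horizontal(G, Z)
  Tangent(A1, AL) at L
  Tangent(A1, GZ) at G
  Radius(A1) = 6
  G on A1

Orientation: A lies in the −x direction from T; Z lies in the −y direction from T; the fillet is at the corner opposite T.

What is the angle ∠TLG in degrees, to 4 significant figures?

63.96°

T is at the origin; T and A share the same y with |TA| = 62.6 and A on the −x side, so A = (-62.60, 0.000). T and Z share the same x with |TZ| = 27.5 and Z on the −y side, so Z = (0.000, -27.50). The virtual corner opposite T is at (-62.60, -27.50). A1 meets AL tangentially, so UL is at right angles to AL and tangency of A1 to GZ means the radius UG is perpendicular to GZ, with radius 6.0, so the center U sits 6.0 in from both sides at U = (-56.60, -21.50). That places the tangent points at L = (-62.60, -21.50) on AL and G = (-56.60, -27.50) on GZ. Then cos ∠TLG = LT·LG / (|LT||LG|), giving 63.96°.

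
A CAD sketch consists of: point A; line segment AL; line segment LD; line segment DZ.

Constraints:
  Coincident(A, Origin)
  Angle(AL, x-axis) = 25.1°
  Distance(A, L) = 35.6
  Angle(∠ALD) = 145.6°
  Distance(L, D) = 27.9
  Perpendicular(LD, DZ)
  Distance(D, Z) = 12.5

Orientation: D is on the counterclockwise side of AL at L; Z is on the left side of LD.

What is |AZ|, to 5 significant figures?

57.778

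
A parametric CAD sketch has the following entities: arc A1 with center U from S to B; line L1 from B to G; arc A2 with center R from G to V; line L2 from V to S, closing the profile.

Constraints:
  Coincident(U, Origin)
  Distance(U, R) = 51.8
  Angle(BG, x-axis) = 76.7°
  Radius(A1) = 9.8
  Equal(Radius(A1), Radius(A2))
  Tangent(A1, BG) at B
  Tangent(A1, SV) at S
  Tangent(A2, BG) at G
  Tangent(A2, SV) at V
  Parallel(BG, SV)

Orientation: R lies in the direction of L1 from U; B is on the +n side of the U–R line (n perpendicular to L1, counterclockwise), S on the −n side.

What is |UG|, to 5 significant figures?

52.719

The slot axis is L1's direction at 76.7°, so u = (cos 76.7°, sin 76.7°) = (0.23005, 0.97318) and n = (−sin 76.7°, cos 76.7°) = (-0.97318, 0.23005). U is at the origin and R lies 51.8 along u from U, so R = 51.8·u = (11.917, 50.411). Tangency of A1 to both parallel lines with radius 9.8 puts B and S at U ± 9.8·n: B = (-9.5372, 2.2545), S = (9.5372, -2.2545). Equal radii place G and V the same way about R: G = R + 9.8·n = (2.3794, 52.665), V = R − 9.8·n = (21.454, 48.156). Then |UG| = |G − U| = 52.719.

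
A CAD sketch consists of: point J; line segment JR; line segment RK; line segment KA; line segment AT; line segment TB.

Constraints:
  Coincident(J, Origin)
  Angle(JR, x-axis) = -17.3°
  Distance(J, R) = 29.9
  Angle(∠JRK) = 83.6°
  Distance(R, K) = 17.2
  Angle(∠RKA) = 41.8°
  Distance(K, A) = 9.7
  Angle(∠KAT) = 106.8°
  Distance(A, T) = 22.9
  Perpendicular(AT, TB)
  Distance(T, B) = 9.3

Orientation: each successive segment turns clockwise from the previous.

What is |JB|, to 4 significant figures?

43.87

∠KAT = 106.8° gives AT at 34.90° from the x-axis; with |AT| = 22.9, T = (37.40, -2.319). AT is perpendicular to TB, so TB runs at -55.10°; with |TB| = 9.3, B = (42.72, -9.946). Then |JB| = |B − J| = 43.87.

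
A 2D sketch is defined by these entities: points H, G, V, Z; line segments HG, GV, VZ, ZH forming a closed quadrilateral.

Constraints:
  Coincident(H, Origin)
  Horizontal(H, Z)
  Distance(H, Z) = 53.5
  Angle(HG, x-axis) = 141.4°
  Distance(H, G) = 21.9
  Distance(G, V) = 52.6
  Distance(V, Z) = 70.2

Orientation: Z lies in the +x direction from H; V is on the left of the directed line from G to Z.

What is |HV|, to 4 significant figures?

58.44

Checks: |GV| = 52.60 ✓; |VZ| = 70.20 ✓.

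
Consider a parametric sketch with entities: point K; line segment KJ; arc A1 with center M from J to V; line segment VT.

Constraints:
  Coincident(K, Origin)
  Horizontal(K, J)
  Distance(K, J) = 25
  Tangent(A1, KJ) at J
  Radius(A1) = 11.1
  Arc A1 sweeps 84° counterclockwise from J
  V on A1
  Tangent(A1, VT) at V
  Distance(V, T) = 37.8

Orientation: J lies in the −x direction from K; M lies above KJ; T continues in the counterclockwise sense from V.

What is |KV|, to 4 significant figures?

17.14

A1 meets KJ tangentially, so MJ is at right angles to KJ, so M = J + (0, 11.1) = (-25.00, 11.10). On A1, J sits at bearing -90° from M; an 84° counterclockwise sweep puts V at bearing -6°, so V = M + 11.1·(cos -6°, sin -6°) = (-13.96, 9.940). Then |KV| = |V − K| = 17.14.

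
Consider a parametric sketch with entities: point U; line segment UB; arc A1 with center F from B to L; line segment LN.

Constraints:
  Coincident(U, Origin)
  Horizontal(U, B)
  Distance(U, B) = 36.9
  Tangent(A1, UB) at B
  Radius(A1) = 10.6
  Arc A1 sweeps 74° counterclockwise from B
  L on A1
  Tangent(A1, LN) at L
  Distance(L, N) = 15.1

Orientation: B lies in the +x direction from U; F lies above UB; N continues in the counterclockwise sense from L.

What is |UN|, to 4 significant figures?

55.85

On A1, B sits at bearing -90° from F; a 74° counterclockwise sweep puts L at bearing -16°, so L = F + 10.6·(cos -16°, sin -16°) = (47.09, 7.678). The tangent condition forces FL to be normal to LN, so LN runs along (−sin -16°, cos -16°); with |LN| = 15.1, N = (51.25, 22.19). Then |UN| = |N − U| = 55.85.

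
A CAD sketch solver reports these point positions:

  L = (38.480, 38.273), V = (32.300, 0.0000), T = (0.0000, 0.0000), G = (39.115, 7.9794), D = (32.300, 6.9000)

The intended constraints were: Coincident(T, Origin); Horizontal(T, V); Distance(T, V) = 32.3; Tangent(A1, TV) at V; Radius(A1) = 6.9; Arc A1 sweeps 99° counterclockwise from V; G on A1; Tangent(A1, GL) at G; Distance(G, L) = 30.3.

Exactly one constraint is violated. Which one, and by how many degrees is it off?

Tangent(A1, GL) at G — off by 7.80°.

T = (0.00, 0.00) ✓; T.y = 0.00, V.y = 0.00 ✓; |TV| = 32.30 ✓; ∠(DV, VT) = 90.00° ✓; |DV| = 6.900 ✓; bearing(D→G) − bearing(D→V) = 99.00° ✓; |DG| = 6.900 ✓; ∠(DG, GL) = 97.80° ✗; |GL| = 30.30 ✓.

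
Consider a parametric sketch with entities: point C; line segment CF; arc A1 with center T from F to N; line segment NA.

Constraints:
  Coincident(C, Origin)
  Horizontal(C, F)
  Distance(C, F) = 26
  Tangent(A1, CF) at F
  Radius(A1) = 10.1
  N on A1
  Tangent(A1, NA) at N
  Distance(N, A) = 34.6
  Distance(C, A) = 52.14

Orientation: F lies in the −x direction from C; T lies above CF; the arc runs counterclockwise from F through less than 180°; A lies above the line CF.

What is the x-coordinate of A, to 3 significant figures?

-24.3

Checks: ∠(TF, FC) = 90.00° ✓; |TF| = 10.10 ✓; |TN| = 10.10 ✓; ∠(TN, NA) = 90.00° ✓; |NA| = 34.60 ✓; |CA| = 52.14 ✓.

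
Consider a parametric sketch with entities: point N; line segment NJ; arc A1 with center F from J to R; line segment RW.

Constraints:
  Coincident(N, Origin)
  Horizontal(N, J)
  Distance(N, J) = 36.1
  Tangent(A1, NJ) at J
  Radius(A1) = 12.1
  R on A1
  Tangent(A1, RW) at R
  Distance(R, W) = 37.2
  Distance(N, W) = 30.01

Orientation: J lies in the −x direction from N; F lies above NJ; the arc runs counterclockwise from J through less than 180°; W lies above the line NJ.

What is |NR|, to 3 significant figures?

27.7

N is at the origin; NJ is horizontal with |NJ| = 36.1 and J on the −x side, so J = (-36.1, 0.00). Since A1 is tangent to NJ there, FJ ⟂ NJ, so F = J + (0, 12.1) = (-36.1, 12.1). Since FR ⟂ RW (tangency), |FW| = √(12.1² + 37.2²) = 39.1 regardless of where R sits on A1. So W lies on both circle(N, 30.01) and circle(F, 39.1); the above-NJ intersection is W = (-1.31, 30.0). R is the foot of the tangent from W: R = (-27.5, 3.58).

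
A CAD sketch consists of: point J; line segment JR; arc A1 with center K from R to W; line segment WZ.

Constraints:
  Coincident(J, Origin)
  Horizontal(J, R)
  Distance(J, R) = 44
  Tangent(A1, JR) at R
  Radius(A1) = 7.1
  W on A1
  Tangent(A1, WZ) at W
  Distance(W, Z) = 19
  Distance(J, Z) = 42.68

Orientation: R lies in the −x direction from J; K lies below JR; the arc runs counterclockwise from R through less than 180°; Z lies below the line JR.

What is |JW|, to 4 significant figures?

50.28

J is at the origin; JR is horizontal with |JR| = 44.0 and R on the −x side, so R = (-44.00, 0.000). The tangent condition forces KR to be normal to JR, so K = R + (0, -7.1) = (-44.00, -7.100). Since KW ⟂ WZ (tangency), |KZ| = √(7.1² + 19.0²) = 20.28 regardless of where W sits on A1. So Z lies on both circle(J, 42.68) and circle(K, 20.28); the below-JR intersection is Z = (-34.56, -25.05). W is the foot of the tangent from Z: W = (-48.73, -12.40).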